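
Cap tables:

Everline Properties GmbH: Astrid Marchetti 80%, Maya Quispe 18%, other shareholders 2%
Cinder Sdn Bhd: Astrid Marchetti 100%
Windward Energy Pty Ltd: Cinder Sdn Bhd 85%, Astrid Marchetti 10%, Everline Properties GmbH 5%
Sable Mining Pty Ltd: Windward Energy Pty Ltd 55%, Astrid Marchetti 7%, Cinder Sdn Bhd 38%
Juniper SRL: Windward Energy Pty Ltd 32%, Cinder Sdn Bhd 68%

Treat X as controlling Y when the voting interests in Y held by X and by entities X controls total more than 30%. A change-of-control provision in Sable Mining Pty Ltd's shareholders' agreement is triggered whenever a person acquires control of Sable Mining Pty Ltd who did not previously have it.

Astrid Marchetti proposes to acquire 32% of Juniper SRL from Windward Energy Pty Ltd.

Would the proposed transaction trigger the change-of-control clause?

The purchase adds only to Astrid's holdings (Windward's stake shrinks), so Astrid is the only person who could newly come to control Sable.
Astrid holds 80% of Everline, so Astrid controls Everline.
Astrid holds 100% of Cinder, so Astrid controls Cinder.
Cinder and Astrid and Everline together hold 85% + 10% + 5% = 100% of Windward, so Astrid controls Windward.
Windward and Astrid and Cinder together hold 55% + 7% + 38% = 100% of Sable, so Astrid controls Sable.
So Astrid already controls Sable before the transaction.
After the purchase, Astrid holds 32% of Juniper directly, and Windward's stake falls to 0%.
Astrid controlled Sable already, so this is not a new person acquiring control; every other person's position is unchanged or reduced.
No new person acquires control, so the clause is not triggered.

No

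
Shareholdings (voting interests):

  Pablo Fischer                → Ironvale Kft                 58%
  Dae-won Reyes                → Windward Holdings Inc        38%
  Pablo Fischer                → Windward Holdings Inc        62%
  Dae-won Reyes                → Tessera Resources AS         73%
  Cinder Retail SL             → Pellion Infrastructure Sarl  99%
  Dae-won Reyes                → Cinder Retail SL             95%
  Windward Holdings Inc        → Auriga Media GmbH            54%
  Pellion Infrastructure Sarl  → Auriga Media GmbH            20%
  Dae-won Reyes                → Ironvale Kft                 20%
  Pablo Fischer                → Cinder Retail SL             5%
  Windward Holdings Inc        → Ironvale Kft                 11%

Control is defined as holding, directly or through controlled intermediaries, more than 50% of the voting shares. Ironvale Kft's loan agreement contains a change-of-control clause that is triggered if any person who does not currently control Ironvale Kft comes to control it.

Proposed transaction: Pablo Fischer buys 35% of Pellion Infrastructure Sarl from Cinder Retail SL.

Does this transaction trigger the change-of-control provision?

The purchase adds only to Pablo's holdings (Cinder's stake shrinks), so Pablo is the only person who could newly come to control Ironvale.
Pablo holds 62% of Windward, so Pablo controls Windward.
Pablo and Windward together hold 58% + 11% = 69% of Ironvale, so Pablo controls Ironvale.
So Pablo already controls Ironvale before the transaction.
After the purchase, Pablo holds 35% of Pellion directly, and Cinder's stake falls to 64%.
Pablo controlled Ironvale already, so this is not a new person acquiring control; every other person's position is unchanged or reduced.
No new person acquires control, so the clause is not triggered.

No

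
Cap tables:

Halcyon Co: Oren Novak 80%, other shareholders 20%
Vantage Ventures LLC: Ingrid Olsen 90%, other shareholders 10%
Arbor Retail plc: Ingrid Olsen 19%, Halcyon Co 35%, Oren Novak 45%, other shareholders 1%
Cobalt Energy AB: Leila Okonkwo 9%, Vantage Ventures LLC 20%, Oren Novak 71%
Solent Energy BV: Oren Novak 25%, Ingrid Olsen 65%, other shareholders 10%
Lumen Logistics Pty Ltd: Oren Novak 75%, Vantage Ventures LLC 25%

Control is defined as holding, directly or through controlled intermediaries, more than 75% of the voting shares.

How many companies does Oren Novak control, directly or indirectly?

2

Oren holds 80% of Halcyon, so Oren controls Halcyon.
Halcyon and Oren together hold 35% + 45% = 80% of Arbor, so Oren controls Arbor.
No other company's threshold is met.
Oren controls 2 companies.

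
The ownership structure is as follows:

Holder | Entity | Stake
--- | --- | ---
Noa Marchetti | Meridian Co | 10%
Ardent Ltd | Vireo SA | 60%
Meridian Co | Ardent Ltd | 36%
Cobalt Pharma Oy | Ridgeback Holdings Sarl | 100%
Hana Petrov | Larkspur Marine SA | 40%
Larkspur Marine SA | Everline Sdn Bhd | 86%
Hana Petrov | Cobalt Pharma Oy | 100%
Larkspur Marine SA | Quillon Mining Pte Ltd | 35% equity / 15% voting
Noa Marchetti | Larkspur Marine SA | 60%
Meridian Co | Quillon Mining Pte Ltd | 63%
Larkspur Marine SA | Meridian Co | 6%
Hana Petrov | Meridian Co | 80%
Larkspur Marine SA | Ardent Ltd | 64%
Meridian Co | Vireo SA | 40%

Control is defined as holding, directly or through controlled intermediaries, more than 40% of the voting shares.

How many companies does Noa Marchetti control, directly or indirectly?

Noa holds 60% of Larkspur, so Noa controls Larkspur.
Larkspur holds 64% of Ardent, so Noa controls Ardent.
Ardent holds 60% of Vireo, so Noa controls Vireo.
Larkspur holds 86% of Everline, so Noa controls Everline.
No other company's threshold is met.
Noa controls 4 companies.

4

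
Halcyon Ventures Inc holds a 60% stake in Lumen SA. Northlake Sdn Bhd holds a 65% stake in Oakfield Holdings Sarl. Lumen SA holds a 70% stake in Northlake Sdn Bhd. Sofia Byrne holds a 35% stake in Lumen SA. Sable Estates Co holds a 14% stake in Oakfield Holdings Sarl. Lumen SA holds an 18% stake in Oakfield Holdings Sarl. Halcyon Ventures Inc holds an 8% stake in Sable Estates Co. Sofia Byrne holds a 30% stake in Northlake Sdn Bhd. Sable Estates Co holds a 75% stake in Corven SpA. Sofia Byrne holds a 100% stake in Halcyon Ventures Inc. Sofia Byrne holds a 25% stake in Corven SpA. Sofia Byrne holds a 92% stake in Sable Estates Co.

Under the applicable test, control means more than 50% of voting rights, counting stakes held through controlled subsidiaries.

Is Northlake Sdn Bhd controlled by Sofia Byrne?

Sofia holds 100% of Halcyon, so Sofia controls Halcyon.
Sofia and Halcyon together hold 35% + 60% = 95% of Lumen, so Sofia controls Lumen.
Lumen and Sofia together hold 70% + 30% = 100% of Northlake, so Sofia controls Northlake.

Yes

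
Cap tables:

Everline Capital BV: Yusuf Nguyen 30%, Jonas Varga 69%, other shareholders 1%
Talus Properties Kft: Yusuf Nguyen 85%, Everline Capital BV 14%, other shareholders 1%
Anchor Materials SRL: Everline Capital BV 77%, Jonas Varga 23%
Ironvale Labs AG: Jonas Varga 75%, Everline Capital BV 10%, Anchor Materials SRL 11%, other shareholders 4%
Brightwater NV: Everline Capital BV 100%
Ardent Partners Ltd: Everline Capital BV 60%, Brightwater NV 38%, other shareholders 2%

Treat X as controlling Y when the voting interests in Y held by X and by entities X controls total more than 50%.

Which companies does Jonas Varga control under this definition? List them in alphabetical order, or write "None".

Anchor Materials SRL, Ardent Partners Ltd, Brightwater NV, Everline Capital BV, Ironvale Labs AG

Jonas holds 69% of Everline, so Jonas controls Everline.
Everline and Jonas together hold 77% + 23% = 100% of Anchor, so Jonas controls Anchor.
Jonas and Everline and Anchor together hold 75% + 10% + 11% = 96% of Ironvale, so Jonas controls Ironvale.
Everline holds 100% of Brightwater, so Jonas controls Brightwater.
Everline and Brightwater together hold 60% + 38% = 98% of Ardent, so Jonas controls Ardent.
No other company's threshold is met.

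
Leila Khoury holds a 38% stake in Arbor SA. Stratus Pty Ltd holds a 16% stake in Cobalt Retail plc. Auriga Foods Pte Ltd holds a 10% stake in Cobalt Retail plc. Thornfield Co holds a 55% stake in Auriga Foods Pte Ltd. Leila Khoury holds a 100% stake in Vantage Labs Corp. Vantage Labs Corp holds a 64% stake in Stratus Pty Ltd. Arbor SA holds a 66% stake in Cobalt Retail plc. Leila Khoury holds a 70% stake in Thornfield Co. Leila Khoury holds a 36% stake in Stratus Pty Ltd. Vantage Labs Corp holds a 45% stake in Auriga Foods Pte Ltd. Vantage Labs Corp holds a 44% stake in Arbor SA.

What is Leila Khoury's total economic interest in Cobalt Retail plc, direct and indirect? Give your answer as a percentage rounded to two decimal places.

78.47%

Leila reaches Cobalt along 6 paths.
Via Vantage → Auriga: 100% × 45% × 10% = 4.5%.
Via Thornfield → Auriga: 70% × 55% × 10% = 3.85%.
Via Arbor: 38% × 66% = 25.08%.
Via Vantage → Arbor: 100% × 44% × 66% = 29.04%.
Via Stratus: 36% × 16% = 5.76%.
Via Vantage → Stratus: 100% × 64% × 16% = 10.24%.
Total: 4.5% + 3.85% + 25.08% + 29.04% + 5.76% + 10.24% = 78.47%.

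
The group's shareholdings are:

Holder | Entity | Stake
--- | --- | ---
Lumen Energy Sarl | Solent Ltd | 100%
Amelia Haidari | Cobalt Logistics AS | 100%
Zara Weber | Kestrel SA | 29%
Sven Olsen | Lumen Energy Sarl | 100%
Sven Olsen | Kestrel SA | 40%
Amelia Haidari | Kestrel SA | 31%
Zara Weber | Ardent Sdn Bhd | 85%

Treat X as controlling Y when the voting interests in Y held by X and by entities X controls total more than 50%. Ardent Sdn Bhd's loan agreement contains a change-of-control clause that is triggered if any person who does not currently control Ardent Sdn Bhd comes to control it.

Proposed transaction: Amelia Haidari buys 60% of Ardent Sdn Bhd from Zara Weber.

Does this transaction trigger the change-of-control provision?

Yes

The purchase adds only to Amelia's holdings (Zara's stake shrinks), so Amelia is the only person who could newly come to control Ardent.
Amelia holds 100% of Cobalt, so Amelia controls Cobalt.
Neither Amelia nor any entity Amelia controls holds any voting interest in Ardent.
So before the transaction, Amelia does not control Ardent.
After the purchase, Amelia holds 60% of Ardent directly, and Zara's stake falls to 25%.
Amelia holds 60% of Ardent, so Amelia controls Ardent.
Amelia did not control Ardent before and does after, so the clause is triggered.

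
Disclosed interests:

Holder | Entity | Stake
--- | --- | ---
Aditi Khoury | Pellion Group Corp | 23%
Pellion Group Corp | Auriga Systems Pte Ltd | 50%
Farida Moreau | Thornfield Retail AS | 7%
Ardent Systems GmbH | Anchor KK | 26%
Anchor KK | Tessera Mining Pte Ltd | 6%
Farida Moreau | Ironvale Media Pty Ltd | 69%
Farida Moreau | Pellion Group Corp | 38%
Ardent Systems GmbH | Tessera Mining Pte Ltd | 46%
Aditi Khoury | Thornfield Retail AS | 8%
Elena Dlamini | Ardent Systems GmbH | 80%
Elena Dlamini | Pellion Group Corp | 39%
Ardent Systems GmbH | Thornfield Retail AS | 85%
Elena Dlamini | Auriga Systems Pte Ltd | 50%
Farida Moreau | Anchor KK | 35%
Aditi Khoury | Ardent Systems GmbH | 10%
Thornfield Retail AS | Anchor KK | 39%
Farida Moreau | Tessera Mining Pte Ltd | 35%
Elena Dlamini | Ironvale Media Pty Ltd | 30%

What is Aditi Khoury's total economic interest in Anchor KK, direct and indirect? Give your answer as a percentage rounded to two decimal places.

9.04%

Aditi reaches Anchor along 3 paths.
Via Ardent: 10% × 26% = 2.6%.
Via Thornfield: 8% × 39% = 3.12%.
Via Ardent → Thornfield: 10% × 85% × 39% = 3.315%.
Total: 2.6% + 3.12% + 3.315% = 9.035%.
Rounded: 9.04%.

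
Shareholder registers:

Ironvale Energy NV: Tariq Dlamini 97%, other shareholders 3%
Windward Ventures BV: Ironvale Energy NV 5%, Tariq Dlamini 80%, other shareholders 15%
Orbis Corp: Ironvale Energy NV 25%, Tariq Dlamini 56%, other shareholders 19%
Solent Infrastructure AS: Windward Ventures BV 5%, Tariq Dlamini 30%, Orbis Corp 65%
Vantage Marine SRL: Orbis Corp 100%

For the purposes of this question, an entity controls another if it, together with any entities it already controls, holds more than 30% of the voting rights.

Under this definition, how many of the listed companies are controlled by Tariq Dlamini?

5

Tariq holds 97% of Ironvale, so Tariq controls Ironvale.
Ironvale and Tariq together hold 5% + 80% = 85% of Windward, so Tariq controls Windward.
Ironvale and Tariq together hold 25% + 56% = 81% of Orbis, so Tariq controls Orbis.
Windward and Tariq and Orbis together hold 5% + 30% + 65% = 100% of Solent, so Tariq controls Solent.
Orbis holds 100% of Vantage, so Tariq controls Vantage.
Tariq controls 5 companies.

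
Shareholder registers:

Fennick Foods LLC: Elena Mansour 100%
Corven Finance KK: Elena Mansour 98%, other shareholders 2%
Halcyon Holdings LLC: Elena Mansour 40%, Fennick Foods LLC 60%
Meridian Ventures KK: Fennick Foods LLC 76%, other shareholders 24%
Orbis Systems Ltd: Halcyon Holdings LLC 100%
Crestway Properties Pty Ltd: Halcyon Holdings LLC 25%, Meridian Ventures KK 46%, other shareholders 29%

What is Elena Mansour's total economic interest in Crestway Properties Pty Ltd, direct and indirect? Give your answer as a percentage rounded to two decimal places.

59.96%

Elena reaches Crestway along 3 paths.
Via Halcyon: 40% × 25% = 10%.
Via Fennick → Halcyon: 100% × 60% × 25% = 15%.
Via Fennick → Meridian: 100% × 76% × 46% = 34.96%.
Total: 10% + 15% + 34.96% = 59.96%.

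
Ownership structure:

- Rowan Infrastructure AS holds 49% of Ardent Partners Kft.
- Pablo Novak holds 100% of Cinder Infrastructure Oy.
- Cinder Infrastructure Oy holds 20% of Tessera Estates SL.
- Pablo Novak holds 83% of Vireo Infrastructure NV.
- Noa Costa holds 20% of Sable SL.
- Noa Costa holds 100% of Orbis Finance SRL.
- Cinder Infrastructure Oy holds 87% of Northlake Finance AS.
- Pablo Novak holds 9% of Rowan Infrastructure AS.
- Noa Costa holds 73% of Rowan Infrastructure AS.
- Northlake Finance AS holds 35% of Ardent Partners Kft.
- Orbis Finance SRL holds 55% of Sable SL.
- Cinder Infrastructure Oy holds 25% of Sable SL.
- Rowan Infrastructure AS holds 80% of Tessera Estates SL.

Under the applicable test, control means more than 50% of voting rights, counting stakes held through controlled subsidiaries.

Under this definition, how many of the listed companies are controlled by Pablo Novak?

3

Pablo holds 100% of Cinder, so Pablo controls Cinder.
Pablo holds 83% of Vireo, so Pablo controls Vireo.
Cinder holds 87% of Northlake, so Pablo controls Northlake.
No other company's threshold is met.
Pablo controls 3 companies.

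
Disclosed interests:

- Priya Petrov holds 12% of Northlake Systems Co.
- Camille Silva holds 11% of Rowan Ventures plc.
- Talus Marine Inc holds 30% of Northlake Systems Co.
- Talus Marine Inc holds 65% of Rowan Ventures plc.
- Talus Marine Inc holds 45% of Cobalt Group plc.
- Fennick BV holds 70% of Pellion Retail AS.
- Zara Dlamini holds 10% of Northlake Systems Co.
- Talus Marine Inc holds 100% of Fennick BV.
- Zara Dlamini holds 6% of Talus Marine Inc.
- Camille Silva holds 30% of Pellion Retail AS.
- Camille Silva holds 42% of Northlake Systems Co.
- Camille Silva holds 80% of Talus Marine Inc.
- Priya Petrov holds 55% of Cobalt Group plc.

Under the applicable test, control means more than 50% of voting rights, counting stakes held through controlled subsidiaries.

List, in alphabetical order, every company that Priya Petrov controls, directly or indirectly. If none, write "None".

Cobalt Group plc

Priya holds 55% of Cobalt, so Priya controls Cobalt.
No other company's threshold is met.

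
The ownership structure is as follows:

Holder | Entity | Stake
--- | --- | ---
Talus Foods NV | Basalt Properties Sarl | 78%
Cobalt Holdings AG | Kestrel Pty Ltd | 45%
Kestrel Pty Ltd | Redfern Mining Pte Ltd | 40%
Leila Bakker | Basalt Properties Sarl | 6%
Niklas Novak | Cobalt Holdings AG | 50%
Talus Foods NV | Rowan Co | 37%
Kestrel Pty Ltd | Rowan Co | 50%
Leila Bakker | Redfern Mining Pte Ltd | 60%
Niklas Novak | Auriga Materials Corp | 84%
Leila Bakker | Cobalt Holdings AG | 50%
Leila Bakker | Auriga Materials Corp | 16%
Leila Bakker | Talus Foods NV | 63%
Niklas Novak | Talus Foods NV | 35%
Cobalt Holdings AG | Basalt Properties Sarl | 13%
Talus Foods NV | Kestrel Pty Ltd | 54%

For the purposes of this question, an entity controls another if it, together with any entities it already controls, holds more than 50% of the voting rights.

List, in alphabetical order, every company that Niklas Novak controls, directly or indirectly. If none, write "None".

Niklas holds 84% of Auriga, so Niklas controls Auriga.
No other company's threshold is met.

Auriga Materials Corp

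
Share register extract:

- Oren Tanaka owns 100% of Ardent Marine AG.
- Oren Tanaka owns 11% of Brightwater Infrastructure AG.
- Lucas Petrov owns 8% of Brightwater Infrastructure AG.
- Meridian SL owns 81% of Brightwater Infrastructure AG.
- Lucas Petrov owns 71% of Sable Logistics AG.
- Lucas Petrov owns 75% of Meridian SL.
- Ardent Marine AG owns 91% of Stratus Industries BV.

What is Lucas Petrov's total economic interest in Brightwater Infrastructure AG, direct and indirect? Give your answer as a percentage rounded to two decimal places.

68.75%

Lucas reaches Brightwater along 2 paths.
Direct stake: 8% = 8%.
Via Meridian: 75% × 81% = 60.75%.
Total: 8% + 60.75% = 68.75%.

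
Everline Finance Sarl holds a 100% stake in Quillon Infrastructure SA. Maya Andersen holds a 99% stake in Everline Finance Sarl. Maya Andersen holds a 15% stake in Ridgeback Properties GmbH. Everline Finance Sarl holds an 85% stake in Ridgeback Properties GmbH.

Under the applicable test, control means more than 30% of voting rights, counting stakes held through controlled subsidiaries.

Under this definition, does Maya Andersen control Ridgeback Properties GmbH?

Yes

Maya holds 99% of Everline, so Maya controls Everline.
Maya and Everline together hold 15% + 85% = 100% of Ridgeback, so Maya controls Ridgeback.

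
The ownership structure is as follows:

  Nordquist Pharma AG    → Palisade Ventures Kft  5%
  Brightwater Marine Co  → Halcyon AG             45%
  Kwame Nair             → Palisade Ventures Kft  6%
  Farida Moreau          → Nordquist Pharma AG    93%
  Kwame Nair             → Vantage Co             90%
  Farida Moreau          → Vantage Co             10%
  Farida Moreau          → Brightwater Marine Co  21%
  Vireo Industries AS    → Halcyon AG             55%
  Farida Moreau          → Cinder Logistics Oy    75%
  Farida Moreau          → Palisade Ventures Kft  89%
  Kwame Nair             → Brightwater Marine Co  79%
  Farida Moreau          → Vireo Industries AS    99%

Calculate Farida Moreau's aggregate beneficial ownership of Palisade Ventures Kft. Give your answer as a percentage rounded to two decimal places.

Farida reaches Palisade along 2 paths.
Via Nordquist: 93% × 5% = 4.65%.
Direct stake: 89% = 89%.
Total: 4.65% + 89% = 93.65%.

93.65%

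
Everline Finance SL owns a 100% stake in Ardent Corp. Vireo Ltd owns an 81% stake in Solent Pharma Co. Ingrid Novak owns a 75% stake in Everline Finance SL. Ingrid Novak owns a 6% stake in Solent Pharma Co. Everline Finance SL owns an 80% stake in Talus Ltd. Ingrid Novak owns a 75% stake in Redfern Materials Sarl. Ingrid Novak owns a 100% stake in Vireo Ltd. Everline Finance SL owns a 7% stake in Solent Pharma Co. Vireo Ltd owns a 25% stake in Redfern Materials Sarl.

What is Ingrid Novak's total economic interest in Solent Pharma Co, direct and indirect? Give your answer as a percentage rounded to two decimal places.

Ingrid reaches Solent along 3 paths.
Via Vireo: 100% × 81% = 81%.
Via Everline: 75% × 7% = 5.25%.
Direct stake: 6% = 6%.
Total: 81% + 5.25% + 6% = 92.25%.

92.25%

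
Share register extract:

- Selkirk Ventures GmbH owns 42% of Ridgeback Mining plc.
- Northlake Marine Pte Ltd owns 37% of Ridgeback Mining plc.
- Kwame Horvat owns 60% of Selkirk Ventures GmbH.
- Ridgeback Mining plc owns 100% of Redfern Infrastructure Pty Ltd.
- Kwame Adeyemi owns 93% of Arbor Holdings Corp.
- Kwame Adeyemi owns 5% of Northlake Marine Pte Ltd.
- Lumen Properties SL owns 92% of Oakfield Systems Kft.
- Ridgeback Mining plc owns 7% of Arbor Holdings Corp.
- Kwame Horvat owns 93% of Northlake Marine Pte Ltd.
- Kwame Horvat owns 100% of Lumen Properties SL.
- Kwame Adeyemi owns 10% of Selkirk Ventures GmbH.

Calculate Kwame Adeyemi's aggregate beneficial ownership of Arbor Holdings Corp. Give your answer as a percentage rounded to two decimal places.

93.42%

Kwame Adeyemi reaches Arbor along 3 paths.
Direct stake: 93% = 93%.
Via Selkirk → Ridgeback: 10% × 42% × 7% = 0.294%.
Via Northlake → Ridgeback: 5% × 37% × 7% = 0.1295%.
Total: 93% + 0.294% + 0.1295% = 93.4235%.
Rounded: 93.42%.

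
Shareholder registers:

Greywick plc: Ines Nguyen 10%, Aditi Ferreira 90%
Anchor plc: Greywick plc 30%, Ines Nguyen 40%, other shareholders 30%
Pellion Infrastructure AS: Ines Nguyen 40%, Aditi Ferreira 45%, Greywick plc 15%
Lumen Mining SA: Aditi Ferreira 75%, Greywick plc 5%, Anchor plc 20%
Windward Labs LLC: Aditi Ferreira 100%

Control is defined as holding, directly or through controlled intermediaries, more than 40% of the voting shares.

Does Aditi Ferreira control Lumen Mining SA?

Aditi holds 90% of Greywick, so Aditi controls Greywick.
Aditi and Greywick together hold 75% + 5% = 80% of Lumen, so Aditi controls Lumen.

Yes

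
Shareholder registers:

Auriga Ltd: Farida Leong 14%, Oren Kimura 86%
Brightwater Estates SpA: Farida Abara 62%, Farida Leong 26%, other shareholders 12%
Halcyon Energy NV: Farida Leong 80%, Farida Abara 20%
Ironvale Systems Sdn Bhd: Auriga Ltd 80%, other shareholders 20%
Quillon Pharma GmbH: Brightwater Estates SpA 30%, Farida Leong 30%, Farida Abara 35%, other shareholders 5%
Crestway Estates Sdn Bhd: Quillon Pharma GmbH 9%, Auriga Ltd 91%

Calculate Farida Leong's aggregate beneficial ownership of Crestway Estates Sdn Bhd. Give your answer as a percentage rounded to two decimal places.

Farida Leong reaches Crestway along 3 paths.
Via Brightwater → Quillon: 26% × 30% × 9% = 0.702%.
Via Quillon: 30% × 9% = 2.7%.
Via Auriga: 14% × 91% = 12.74%.
Total: 0.702% + 2.7% + 12.74% = 16.142%.
Rounded: 16.14%.

16.14%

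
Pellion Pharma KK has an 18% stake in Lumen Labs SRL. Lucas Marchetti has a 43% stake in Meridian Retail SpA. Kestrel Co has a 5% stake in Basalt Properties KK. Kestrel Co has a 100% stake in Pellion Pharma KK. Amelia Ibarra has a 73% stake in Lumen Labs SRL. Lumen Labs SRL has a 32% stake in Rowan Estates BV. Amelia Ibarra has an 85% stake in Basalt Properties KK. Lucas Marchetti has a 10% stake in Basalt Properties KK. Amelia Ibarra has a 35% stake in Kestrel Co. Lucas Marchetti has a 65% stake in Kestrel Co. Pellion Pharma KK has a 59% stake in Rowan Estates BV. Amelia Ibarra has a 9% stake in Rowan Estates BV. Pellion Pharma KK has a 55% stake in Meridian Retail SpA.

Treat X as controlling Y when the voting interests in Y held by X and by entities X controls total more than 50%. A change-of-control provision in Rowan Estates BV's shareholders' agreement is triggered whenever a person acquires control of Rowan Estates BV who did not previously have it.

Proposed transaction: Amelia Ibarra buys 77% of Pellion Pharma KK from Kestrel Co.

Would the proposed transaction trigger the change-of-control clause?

Yes

The purchase adds only to Amelia's holdings (Kestrel's stake shrinks), so Amelia is the only person who could newly come to control Rowan.
Amelia holds 85% of Basalt, so Amelia controls Basalt.
Amelia holds 73% of Lumen, so Amelia controls Lumen.
In Rowan, Amelia's side holds only 32% + 9% = 41%, not > 50%.
So before the transaction, Amelia does not control Rowan.
After the purchase, Amelia holds 77% of Pellion directly, and Kestrel's stake falls to 23%.
Amelia holds 77% of Pellion, so Amelia controls Pellion.
Amelia and Pellion together hold 73% + 18% = 91% of Lumen, so Amelia controls Lumen.
Lumen and Pellion and Amelia together hold 32% + 59% + 9% = 100% of Rowan, so Amelia controls Rowan.
Amelia did not control Rowan before and does after, so the clause is triggered.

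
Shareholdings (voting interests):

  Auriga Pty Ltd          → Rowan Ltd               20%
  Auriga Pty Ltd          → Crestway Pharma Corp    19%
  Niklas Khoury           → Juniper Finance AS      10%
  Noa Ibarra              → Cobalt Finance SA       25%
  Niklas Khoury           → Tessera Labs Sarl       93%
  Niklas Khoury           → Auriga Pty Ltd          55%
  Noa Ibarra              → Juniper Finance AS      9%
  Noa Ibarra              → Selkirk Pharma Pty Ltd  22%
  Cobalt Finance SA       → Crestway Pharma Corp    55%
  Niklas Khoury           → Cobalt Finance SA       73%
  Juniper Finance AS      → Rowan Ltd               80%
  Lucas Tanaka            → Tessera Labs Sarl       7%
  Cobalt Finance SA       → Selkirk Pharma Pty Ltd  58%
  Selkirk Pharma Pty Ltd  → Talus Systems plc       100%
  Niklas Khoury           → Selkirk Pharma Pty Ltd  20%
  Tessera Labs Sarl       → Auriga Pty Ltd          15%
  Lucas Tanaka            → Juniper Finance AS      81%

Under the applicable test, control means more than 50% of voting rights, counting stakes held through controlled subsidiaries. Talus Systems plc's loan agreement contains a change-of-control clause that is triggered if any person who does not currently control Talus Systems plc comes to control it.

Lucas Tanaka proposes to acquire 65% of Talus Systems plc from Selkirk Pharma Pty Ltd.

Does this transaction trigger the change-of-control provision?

Yes

The purchase adds only to Lucas's holdings (Selkirk's stake shrinks), so Lucas is the only person who could newly come to control Talus.
Lucas holds 81% of Juniper, so Lucas controls Juniper.
Juniper holds 80% of Rowan, so Lucas controls Rowan.
Neither Lucas nor any entity Lucas controls holds any voting interest in Talus.
So before the transaction, Lucas does not control Talus.
After the purchase, Lucas holds 65% of Talus directly, and Selkirk's stake falls to 35%.
Lucas holds 65% of Talus, so Lucas controls Talus.
Lucas did not control Talus before and does after, so the clause is triggered.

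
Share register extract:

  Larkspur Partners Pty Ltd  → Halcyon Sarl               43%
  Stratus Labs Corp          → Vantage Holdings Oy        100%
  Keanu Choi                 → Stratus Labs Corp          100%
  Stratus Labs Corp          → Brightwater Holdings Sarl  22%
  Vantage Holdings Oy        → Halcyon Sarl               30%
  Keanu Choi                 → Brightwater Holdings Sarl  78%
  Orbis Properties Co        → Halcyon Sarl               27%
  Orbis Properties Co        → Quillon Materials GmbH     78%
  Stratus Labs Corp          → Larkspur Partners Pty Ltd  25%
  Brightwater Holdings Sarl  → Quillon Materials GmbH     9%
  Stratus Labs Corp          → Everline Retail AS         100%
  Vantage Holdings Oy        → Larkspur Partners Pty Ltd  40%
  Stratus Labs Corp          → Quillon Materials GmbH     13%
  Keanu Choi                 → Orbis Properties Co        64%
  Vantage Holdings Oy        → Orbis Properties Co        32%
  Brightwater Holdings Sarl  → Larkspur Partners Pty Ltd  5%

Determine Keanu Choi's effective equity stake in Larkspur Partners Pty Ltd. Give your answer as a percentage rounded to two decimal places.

Keanu reaches Larkspur along 4 paths.
Via Stratus → Vantage: 100% × 100% × 40% = 40%.
Via Brightwater: 78% × 5% = 3.9%.
Via Stratus → Brightwater: 100% × 22% × 5% = 1.1%.
Via Stratus: 100% × 25% = 25%.
Total: 40% + 3.9% + 1.1% + 25% = 70%.
Rounded: 70.00%.

70.00%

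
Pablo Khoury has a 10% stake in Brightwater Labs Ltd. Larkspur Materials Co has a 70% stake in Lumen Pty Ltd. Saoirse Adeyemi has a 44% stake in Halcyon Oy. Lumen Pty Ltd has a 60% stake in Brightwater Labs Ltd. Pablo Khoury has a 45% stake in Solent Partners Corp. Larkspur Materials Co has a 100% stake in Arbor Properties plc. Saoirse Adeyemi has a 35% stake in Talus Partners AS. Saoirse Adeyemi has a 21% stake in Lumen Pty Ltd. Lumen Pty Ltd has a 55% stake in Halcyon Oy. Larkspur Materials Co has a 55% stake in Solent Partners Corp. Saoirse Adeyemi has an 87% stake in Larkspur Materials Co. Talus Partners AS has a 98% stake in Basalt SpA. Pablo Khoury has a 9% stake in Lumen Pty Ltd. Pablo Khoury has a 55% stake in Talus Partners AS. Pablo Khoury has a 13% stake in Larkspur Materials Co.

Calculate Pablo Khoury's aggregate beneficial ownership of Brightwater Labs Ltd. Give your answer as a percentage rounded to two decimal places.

20.86%

Pablo reaches Brightwater along 3 paths.
Via Lumen: 9% × 60% = 5.4%.
Via Larkspur → Lumen: 13% × 70% × 60% = 5.46%.
Direct stake: 10% = 10%.
Total: 5.4% + 5.46% + 10% = 20.86%.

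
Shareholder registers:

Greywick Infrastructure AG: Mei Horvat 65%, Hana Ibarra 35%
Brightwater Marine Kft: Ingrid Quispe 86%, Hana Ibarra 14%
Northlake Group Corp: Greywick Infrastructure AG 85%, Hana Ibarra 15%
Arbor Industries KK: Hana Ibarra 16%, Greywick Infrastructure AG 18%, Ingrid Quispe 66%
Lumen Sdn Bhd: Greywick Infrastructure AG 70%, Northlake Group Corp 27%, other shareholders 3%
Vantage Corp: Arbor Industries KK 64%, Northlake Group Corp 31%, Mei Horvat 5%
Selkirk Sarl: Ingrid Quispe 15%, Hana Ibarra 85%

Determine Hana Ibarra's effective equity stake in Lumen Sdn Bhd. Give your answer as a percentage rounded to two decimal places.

36.58%

Hana reaches Lumen along 3 paths.
Via Greywick: 35% × 70% = 24.5%.
Via Greywick → Northlake: 35% × 85% × 27% = 8.0325%.
Via Northlake: 15% × 27% = 4.05%.
Total: 24.5% + 8.0325% + 4.05% = 36.5825%.
Rounded: 36.58%.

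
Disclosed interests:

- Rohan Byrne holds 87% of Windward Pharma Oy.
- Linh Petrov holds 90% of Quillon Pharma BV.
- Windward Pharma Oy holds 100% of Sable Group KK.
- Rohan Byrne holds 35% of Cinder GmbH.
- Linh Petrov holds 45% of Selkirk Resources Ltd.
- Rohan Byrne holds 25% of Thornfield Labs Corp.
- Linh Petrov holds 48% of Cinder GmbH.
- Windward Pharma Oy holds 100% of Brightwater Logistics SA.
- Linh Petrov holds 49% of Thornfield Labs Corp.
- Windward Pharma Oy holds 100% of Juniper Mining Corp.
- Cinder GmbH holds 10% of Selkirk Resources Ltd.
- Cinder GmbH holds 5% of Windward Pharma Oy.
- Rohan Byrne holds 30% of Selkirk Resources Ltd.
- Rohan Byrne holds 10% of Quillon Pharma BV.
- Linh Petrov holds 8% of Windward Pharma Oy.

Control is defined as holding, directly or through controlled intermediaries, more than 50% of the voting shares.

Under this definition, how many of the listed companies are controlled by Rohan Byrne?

Rohan holds 87% of Windward, so Rohan controls Windward.
Windward holds 100% of Brightwater, so Rohan controls Brightwater.
Windward holds 100% of Sable, so Rohan controls Sable.
Windward holds 100% of Juniper, so Rohan controls Juniper.
No other company's threshold is met.
Rohan controls 4 companies.

4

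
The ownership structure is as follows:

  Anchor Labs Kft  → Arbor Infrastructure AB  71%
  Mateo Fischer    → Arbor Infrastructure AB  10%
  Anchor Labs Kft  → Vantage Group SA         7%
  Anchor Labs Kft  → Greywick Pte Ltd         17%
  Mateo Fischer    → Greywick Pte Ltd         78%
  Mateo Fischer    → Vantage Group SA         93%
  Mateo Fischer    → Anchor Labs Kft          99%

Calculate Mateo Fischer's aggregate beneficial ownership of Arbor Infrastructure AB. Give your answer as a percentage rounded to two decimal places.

80.29%

Mateo reaches Arbor along 2 paths.
Direct stake: 10% = 10%.
Via Anchor: 99% × 71% = 70.29%.
Total: 10% + 70.29% = 80.29%.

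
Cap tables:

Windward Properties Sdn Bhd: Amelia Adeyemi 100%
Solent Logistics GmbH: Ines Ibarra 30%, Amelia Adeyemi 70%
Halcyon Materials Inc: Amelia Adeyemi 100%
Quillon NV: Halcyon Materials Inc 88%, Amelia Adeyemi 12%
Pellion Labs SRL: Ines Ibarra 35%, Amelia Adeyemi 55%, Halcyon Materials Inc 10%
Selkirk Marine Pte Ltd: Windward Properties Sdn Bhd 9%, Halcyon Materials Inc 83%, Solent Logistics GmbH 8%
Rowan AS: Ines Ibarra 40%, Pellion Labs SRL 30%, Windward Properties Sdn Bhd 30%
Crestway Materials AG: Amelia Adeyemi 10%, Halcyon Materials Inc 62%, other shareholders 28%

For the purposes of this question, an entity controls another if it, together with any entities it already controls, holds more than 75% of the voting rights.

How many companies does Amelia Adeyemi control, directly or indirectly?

4

Amelia holds 100% of Windward, so Amelia controls Windward.
Amelia holds 100% of Halcyon, so Amelia controls Halcyon.
Halcyon and Amelia together hold 88% + 12% = 100% of Quillon, so Amelia controls Quillon.
Windward and Halcyon together hold 9% + 83% = 92% of Selkirk, so Amelia controls Selkirk.
No other company's threshold is met.
Amelia controls 4 companies.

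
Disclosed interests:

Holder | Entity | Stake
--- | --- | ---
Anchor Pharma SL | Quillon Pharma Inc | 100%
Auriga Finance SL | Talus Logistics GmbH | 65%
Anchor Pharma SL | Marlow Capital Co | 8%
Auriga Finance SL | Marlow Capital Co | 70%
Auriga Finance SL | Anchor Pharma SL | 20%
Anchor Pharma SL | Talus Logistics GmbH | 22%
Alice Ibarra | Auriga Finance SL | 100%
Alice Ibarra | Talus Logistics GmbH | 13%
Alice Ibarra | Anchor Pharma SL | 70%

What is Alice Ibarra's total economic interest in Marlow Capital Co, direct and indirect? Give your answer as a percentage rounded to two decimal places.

77.20%

Alice reaches Marlow along 3 paths.
Via Auriga → Anchor: 100% × 20% × 8% = 1.6%.
Via Anchor: 70% × 8% = 5.6%.
Via Auriga: 100% × 70% = 70%.
Total: 1.6% + 5.6% + 70% = 77.2%.
Rounded: 77.20%.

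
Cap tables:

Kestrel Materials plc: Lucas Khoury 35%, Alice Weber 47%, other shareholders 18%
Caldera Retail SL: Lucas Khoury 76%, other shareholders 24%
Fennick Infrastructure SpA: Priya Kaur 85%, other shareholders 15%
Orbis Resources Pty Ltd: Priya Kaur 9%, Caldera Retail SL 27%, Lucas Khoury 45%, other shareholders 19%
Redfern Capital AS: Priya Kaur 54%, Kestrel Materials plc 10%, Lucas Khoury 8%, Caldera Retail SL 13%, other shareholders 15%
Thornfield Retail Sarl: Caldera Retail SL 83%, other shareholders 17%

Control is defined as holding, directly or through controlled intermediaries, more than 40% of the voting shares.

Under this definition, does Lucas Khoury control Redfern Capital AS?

Lucas holds 76% of Caldera, so Lucas controls Caldera.
Caldera and Lucas together hold 27% + 45% = 72% of Orbis, so Lucas controls Orbis.
Caldera holds 83% of Thornfield, so Lucas controls Thornfield.
In Redfern, Lucas's side holds only 8% + 13% = 21%, not > 40%.
So Lucas does not control Redfern.

No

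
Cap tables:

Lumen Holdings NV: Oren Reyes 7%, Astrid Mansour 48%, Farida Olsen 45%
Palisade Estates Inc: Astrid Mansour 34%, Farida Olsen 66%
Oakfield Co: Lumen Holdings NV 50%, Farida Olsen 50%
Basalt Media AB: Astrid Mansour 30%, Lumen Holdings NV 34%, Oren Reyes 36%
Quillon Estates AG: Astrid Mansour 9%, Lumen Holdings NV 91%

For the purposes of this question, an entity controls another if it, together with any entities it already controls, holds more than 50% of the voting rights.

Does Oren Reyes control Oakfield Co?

No

Oren's largest direct stake is 36% in Basalt, which does not meet the threshold, so Oren controls no company.
Neither Oren nor any entity Oren controls holds any voting interest in Oakfield.
So Oren does not control Oakfield.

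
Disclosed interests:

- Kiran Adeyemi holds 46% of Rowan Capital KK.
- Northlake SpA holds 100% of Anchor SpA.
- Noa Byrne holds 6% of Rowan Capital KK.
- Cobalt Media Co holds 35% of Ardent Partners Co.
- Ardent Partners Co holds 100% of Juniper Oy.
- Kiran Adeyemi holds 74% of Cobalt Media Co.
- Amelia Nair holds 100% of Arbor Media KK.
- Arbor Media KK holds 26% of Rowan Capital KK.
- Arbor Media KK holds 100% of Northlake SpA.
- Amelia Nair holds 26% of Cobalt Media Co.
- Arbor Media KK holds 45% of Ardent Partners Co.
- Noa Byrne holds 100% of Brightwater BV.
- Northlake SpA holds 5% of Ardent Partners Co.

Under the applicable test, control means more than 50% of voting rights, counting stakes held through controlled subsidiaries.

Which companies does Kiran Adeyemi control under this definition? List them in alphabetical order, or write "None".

Cobalt Media Co

Kiran holds 74% of Cobalt, so Kiran controls Cobalt.
No other company's threshold is met.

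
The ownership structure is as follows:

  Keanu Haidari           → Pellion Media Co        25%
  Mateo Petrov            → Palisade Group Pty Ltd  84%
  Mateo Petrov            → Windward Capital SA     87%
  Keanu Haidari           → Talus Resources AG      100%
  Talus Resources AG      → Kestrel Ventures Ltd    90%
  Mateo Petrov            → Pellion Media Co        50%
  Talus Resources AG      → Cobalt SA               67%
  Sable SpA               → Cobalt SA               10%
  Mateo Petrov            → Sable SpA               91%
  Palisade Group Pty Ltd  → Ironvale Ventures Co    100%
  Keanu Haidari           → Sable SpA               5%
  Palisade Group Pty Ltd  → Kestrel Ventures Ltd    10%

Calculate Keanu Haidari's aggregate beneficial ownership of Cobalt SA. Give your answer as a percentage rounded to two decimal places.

67.50%

Keanu reaches Cobalt along 2 paths.
Via Talus: 100% × 67% = 67%.
Via Sable: 5% × 10% = 0.5%.
Total: 67% + 0.5% = 67.5%.
Rounded: 67.50%.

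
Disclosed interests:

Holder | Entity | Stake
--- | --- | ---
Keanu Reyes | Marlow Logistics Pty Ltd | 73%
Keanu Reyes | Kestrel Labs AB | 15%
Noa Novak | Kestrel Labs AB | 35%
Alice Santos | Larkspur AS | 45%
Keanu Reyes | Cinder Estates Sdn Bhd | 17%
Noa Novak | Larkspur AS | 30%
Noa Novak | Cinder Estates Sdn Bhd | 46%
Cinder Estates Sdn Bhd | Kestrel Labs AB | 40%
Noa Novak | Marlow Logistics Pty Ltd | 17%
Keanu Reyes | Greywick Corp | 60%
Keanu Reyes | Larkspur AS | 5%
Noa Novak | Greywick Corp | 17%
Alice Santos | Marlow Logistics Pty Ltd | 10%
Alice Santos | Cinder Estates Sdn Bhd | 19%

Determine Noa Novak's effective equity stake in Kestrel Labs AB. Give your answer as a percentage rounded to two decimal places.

53.40%

Noa reaches Kestrel along 2 paths.
Via Cinder: 46% × 40% = 18.4%.
Direct stake: 35% = 35%.
Total: 18.4% + 35% = 53.4%.
Rounded: 53.40%.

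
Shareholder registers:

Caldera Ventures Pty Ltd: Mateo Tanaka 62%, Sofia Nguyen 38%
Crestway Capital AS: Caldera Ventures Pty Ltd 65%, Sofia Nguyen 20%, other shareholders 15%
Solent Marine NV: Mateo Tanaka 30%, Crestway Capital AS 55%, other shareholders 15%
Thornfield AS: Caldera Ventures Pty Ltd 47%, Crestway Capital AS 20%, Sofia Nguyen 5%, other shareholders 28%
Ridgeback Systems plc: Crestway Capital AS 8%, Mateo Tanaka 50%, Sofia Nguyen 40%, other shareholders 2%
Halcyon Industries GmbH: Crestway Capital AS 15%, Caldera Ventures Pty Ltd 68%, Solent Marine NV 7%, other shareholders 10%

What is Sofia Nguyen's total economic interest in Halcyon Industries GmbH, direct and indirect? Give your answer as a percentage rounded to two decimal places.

34.27%

Sofia reaches Halcyon along 5 paths.
Via Caldera → Crestway: 38% × 65% × 15% = 3.705%.
Via Crestway: 20% × 15% = 3%.
Via Caldera: 38% × 68% = 25.84%.
Via Caldera → Crestway → Solent: 38% × 65% × 55% × 7% = 0.95095%.
Via Crestway → Solent: 20% × 55% × 7% = 0.77%.
Total: 3.705% + 3% + 25.84% + 0.95095% + 0.77% = 34.26595%.
Rounded: 34.27%.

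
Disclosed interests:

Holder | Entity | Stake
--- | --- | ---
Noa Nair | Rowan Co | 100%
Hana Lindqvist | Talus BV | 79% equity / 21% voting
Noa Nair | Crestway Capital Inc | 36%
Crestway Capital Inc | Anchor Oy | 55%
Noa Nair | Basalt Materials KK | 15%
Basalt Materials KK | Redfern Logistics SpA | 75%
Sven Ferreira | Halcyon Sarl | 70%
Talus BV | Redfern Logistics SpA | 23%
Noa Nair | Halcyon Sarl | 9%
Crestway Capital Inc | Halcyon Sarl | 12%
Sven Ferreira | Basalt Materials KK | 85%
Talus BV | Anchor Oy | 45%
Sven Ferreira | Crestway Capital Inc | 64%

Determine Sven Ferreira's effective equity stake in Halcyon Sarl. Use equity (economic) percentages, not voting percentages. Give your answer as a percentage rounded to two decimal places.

77.68%

Sven reaches Halcyon along 2 paths.
Direct stake: 70% = 70%.
Via Crestway: 64% × 12% = 7.68%.
Total: 70% + 7.68% = 77.68%.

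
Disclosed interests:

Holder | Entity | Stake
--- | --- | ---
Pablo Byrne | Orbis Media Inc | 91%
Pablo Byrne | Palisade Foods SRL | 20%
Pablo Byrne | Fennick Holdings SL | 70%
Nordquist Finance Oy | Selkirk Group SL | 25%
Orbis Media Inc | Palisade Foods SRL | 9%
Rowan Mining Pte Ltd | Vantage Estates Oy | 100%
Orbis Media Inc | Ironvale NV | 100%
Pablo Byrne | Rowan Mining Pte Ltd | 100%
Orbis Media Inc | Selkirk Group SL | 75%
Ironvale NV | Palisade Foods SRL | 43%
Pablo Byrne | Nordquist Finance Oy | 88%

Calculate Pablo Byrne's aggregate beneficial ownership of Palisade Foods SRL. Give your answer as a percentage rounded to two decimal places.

Pablo reaches Palisade along 3 paths.
Via Orbis → Ironvale: 91% × 100% × 43% = 39.13%.
Direct stake: 20% = 20%.
Via Orbis: 91% × 9% = 8.19%.
Total: 39.13% + 20% + 8.19% = 67.32%.

67.32%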